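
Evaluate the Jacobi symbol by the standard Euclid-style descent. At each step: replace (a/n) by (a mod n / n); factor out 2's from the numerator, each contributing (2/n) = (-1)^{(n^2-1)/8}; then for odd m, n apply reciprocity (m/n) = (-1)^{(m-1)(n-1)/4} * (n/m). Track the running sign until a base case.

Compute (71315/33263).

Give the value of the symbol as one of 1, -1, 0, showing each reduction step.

-1

(71315/33263): 71315 mod 33263 = 4789, so (71315/33263) = (4789/33263)
flip (4789/33263) -> (33263/4789): both odd, 4789 mod 4 = 1, 33263 mod 4 = 3, so the flip contributes +1; sign now +1
(33263/4789): 33263 mod 4789 = 4529, so (33263/4789) = (4529/4789)
flip (4529/4789) -> (4789/4529): both odd, 4529 mod 4 = 1, 4789 mod 4 = 1, so the flip contributes +1; sign now +1
(4789/4529): 4789 mod 4529 = 260, so (4789/4529) = (260/4529)
factor out 2^2: 260 = 2^2·65; with 4529 mod 8 = 1, (2/4529) = +1; sign now +1; continue with (65/4529)
flip (65/4529) -> (4529/65): both odd, 65 mod 4 = 1, 4529 mod 4 = 1, so the flip contributes +1; sign now +1
(4529/65): 4529 mod 65 = 44, so (4529/65) = (44/65)
factor out 2^2: 44 = 2^2·11; with 65 mod 8 = 1, (2/65) = +1; sign now +1; continue with (11/65)
flip (11/65) -> (65/11): both odd, 11 mod 4 = 3, 65 mod 4 = 1, so the flip contributes +1; sign now +1
(65/11): 65 mod 11 = 10, so (65/11) = (10/11)
factor out 2^1: 10 = 2^1·5; with 11 mod 8 = 3, (2/11) = -1; sign now -1; continue with (5/11)
flip (5/11) -> (11/5): both odd, 5 mod 4 = 1, 11 mod 4 = 3, so the flip contributes +1; sign now -1
(11/5): 11 mod 5 = 1, so (11/5) = (1/5)
reached (1/5) = 1, so the symbol is -1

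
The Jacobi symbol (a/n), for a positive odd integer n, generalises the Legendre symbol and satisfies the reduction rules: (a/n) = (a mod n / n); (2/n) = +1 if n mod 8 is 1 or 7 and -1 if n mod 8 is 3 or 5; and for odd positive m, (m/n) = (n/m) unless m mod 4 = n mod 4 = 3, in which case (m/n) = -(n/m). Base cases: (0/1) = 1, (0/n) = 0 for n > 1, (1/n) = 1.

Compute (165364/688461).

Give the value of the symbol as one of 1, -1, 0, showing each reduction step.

factor out 2^2: 165364 = 2^2·41341; with 688461 mod 8 = 5, (2/688461) = -1; sign now +1; continue with (41341/688461)
flip (41341/688461) -> (688461/41341): both odd, 41341 mod 4 = 1, 688461 mod 4 = 1, so the flip contributes +1; sign now +1
(688461/41341): 688461 mod 41341 = 27005, so (688461/41341) = (27005/41341)
flip (27005/41341) -> (41341/27005): both odd, 27005 mod 4 = 1, 41341 mod 4 = 1, so the flip contributes +1; sign now +1
(41341/27005): 41341 mod 27005 = 14336, so (41341/27005) = (14336/27005)
factor out 2^11: 14336 = 2^11·7; with 27005 mod 8 = 5, (2/27005) = -1; sign now -1; continue with (7/27005)
flip (7/27005) -> (27005/7): both odd, 7 mod 4 = 3, 27005 mod 4 = 1, so the flip contributes +1; sign now -1
(27005/7): 27005 mod 7 = 6, so (27005/7) = (6/7)
factor out 2^1: 6 = 2^1·3; with 7 mod 8 = 7, (2/7) = +1; sign now -1; continue with (3/7)
flip (3/7) -> (7/3): both odd, 3 mod 4 = 3, 7 mod 4 = 3, so the flip contributes -1; sign now +1
(7/3): 7 mod 3 = 1, so (7/3) = (1/3)
reached (1/3) = 1, so the symbol is +1

1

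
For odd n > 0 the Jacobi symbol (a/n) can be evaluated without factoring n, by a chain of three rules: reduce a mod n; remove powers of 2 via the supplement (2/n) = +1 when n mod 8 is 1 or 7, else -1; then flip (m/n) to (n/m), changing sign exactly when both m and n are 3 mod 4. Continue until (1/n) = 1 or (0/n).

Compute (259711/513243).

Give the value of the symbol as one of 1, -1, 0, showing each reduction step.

reciprocity: (259711/513243) = -1·(513243/259711) since 259711 mod 4 = 3, 513243 mod 4 = 3; sign now -1
(513243/259711) = (253532/259711)   [reduce mod 259711]
253532 = 2^2·63383; (2/259711) = +1 since 259711 mod 8 = 7, so (253532/259711) = (+1)^2·(63383/259711); sign now -1
reciprocity: (63383/259711) = -1·(259711/63383) since 63383 mod 4 = 3, 259711 mod 4 = 3; sign now +1
(259711/63383) = (6179/63383)   [reduce mod 63383]
reciprocity: (6179/63383) = -1·(63383/6179) since 6179 mod 4 = 3, 63383 mod 4 = 3; sign now -1
(63383/6179) = (1593/6179)   [reduce mod 6179]
reciprocity: (1593/6179) = +1·(6179/1593) since 1593 mod 4 = 1, 6179 mod 4 = 3; sign now -1
(6179/1593) = (1400/1593)   [reduce mod 1593]
1400 = 2^3·175; (2/1593) = +1 since 1593 mod 8 = 1, so (1400/1593) = (+1)^3·(175/1593); sign now -1
reciprocity: (175/1593) = +1·(1593/175) since 175 mod 4 = 3, 1593 mod 4 = 1; sign now -1
(1593/175) = (18/175)   [reduce mod 175]
18 = 2^1·9; (2/175) = +1 since 175 mod 8 = 7, so (18/175) = (+1)^1·(9/175); sign now -1
reciprocity: (9/175) = +1·(175/9) since 9 mod 4 = 1, 175 mod 4 = 3; sign now -1
(175/9) = (4/9)   [reduce mod 9]
4 = 2^2·1; (2/9) = +1 since 9 mod 8 = 1, so (4/9) = (+1)^2·(1/9); sign now -1
(1/9) = 1; final value = sign = -1

-1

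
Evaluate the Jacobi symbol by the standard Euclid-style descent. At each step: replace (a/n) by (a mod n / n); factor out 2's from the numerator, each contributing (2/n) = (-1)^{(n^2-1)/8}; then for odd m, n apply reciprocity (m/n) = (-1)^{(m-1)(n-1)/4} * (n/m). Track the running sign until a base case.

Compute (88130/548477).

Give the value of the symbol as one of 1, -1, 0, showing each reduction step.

1

88130 = 2^1·44065; (2/548477) = -1 since 548477 mod 8 = 5, so (88130/548477) = (-1)^1·(44065/548477); sign now -1
reciprocity: (44065/548477) = +1·(548477/44065) since 44065 mod 4 = 1, 548477 mod 4 = 1; sign now -1
(548477/44065) = (19697/44065)   [reduce mod 44065]
reciprocity: (19697/44065) = +1·(44065/19697) since 19697 mod 4 = 1, 44065 mod 4 = 1; sign now -1
(44065/19697) = (4671/19697)   [reduce mod 19697]
reciprocity: (4671/19697) = +1·(19697/4671) since 4671 mod 4 = 3, 19697 mod 4 = 1; sign now -1
(19697/4671) = (1013/4671)   [reduce mod 4671]
reciprocity: (1013/4671) = +1·(4671/1013) since 1013 mod 4 = 1, 4671 mod 4 = 3; sign now -1
(4671/1013) = (619/1013)   [reduce mod 1013]
reciprocity: (619/1013) = +1·(1013/619) since 619 mod 4 = 3, 1013 mod 4 = 1; sign now -1
(1013/619) = (394/619)   [reduce mod 619]
394 = 2^1·197; (2/619) = -1 since 619 mod 8 = 3, so (394/619) = (-1)^1·(197/619); sign now +1
reciprocity: (197/619) = +1·(619/197) since 197 mod 4 = 1, 619 mod 4 = 3; sign now +1
(619/197) = (28/197)   [reduce mod 197]
28 = 2^2·7; (2/197) = -1 since 197 mod 8 = 5, so (28/197) = (-1)^2·(7/197); sign now +1
reciprocity: (7/197) = +1·(197/7) since 7 mod 4 = 3, 197 mod 4 = 1; sign now +1
(197/7) = (1/7)   [reduce mod 7]
(1/7) = 1; final value = sign = +1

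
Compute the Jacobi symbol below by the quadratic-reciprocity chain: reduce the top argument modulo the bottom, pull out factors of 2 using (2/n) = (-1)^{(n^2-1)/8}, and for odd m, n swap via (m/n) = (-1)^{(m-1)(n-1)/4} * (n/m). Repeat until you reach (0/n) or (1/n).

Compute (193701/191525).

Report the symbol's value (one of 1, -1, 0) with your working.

(193701/191525) = (2176/191525)   [reduce mod 191525]
2176 = 2^7·17; (2/191525) = -1 since 191525 mod 8 = 5, so (2176/191525) = (-1)^7·(17/191525); sign now -1
reciprocity: (17/191525) = +1·(191525/17) since 17 mod 4 = 1, 191525 mod 4 = 1; sign now -1
(191525/17) = (3/17)   [reduce mod 17]
reciprocity: (3/17) = +1·(17/3) since 3 mod 4 = 3, 17 mod 4 = 1; sign now -1
(17/3) = (2/3)   [reduce mod 3]
2 = 2^1·1; (2/3) = -1 since 3 mod 8 = 3, so (2/3) = (-1)^1·(1/3); sign now +1
(1/3) = 1; final value = sign = +1

1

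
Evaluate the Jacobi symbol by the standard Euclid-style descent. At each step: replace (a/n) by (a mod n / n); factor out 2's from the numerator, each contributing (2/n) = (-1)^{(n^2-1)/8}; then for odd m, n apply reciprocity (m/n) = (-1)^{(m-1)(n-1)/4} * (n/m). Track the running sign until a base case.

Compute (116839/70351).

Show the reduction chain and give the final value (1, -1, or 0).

(116839/70351) = (46488/70351)   [reduce mod 70351]
46488 = 2^3·5811; (2/70351) = +1 since 70351 mod 8 = 7, so (46488/70351) = (+1)^3·(5811/70351); sign now +1
reciprocity: (5811/70351) = -1·(70351/5811) since 5811 mod 4 = 3, 70351 mod 4 = 3; sign now -1
(70351/5811) = (619/5811)   [reduce mod 5811]
reciprocity: (619/5811) = -1·(5811/619) since 619 mod 4 = 3, 5811 mod 4 = 3; sign now +1
(5811/619) = (240/619)   [reduce mod 619]
240 = 2^4·15; (2/619) = -1 since 619 mod 8 = 3, so (240/619) = (-1)^4·(15/619); sign now +1
reciprocity: (15/619) = -1·(619/15) since 15 mod 4 = 3, 619 mod 4 = 3; sign now -1
(619/15) = (4/15)   [reduce mod 15]
4 = 2^2·1; (2/15) = +1 since 15 mod 8 = 7, so (4/15) = (+1)^2·(1/15); sign now -1
(1/15) = 1; final value = sign = -1

-1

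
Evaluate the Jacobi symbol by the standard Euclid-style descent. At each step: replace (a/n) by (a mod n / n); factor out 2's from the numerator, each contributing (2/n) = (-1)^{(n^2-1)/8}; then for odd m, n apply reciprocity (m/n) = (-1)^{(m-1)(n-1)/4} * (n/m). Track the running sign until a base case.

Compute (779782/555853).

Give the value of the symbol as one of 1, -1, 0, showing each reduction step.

(779782/555853) = (223929/555853)   [reduce mod 555853]
reciprocity: (223929/555853) = +1·(555853/223929) since 223929 mod 4 = 1, 555853 mod 4 = 1; sign now +1
(555853/223929) = (107995/223929)   [reduce mod 223929]
reciprocity: (107995/223929) = +1·(223929/107995) since 107995 mod 4 = 3, 223929 mod 4 = 1; sign now +1
(223929/107995) = (7939/107995)   [reduce mod 107995]
reciprocity: (7939/107995) = -1·(107995/7939) since 7939 mod 4 = 3, 107995 mod 4 = 3; sign now -1
(107995/7939) = (4788/7939)   [reduce mod 7939]
4788 = 2^2·1197; (2/7939) = -1 since 7939 mod 8 = 3, so (4788/7939) = (-1)^2·(1197/7939); sign now -1
reciprocity: (1197/7939) = +1·(7939/1197) since 1197 mod 4 = 1, 7939 mod 4 = 3; sign now -1
(7939/1197) = (757/1197)   [reduce mod 1197]
reciprocity: (757/1197) = +1·(1197/757) since 757 mod 4 = 1, 1197 mod 4 = 1; sign now -1
(1197/757) = (440/757)   [reduce mod 757]
440 = 2^3·55; (2/757) = -1 since 757 mod 8 = 5, so (440/757) = (-1)^3·(55/757); sign now +1
reciprocity: (55/757) = +1·(757/55) since 55 mod 4 = 3, 757 mod 4 = 1; sign now +1
(757/55) = (42/55)   [reduce mod 55]
42 = 2^1·21; (2/55) = +1 since 55 mod 8 = 7, so (42/55) = (+1)^1·(21/55); sign now +1
reciprocity: (21/55) = +1·(55/21) since 21 mod 4 = 1, 55 mod 4 = 3; sign now +1
(55/21) = (13/21)   [reduce mod 21]
reciprocity: (13/21) = +1·(21/13) since 13 mod 4 = 1, 21 mod 4 = 1; sign now +1
(21/13) = (8/13)   [reduce mod 13]
8 = 2^3·1; (2/13) = -1 since 13 mod 8 = 5, so (8/13) = (-1)^3·(1/13); sign now -1
(1/13) = 1; final value = sign = -1

-1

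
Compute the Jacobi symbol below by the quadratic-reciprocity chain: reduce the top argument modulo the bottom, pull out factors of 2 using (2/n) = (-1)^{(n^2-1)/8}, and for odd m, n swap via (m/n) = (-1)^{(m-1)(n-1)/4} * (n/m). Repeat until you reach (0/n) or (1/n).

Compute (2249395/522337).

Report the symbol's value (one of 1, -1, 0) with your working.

-1

(2249395/522337) = (160047/522337)   [reduce mod 522337]
reciprocity: (160047/522337) = +1·(522337/160047) since 160047 mod 4 = 3, 522337 mod 4 = 1; sign now +1
(522337/160047) = (42196/160047)   [reduce mod 160047]
42196 = 2^2·10549; (2/160047) = +1 since 160047 mod 8 = 7, so (42196/160047) = (+1)^2·(10549/160047); sign now +1
reciprocity: (10549/160047) = +1·(160047/10549) since 10549 mod 4 = 1, 160047 mod 4 = 3; sign now +1
(160047/10549) = (1812/10549)   [reduce mod 10549]
1812 = 2^2·453; (2/10549) = -1 since 10549 mod 8 = 5, so (1812/10549) = (-1)^2·(453/10549); sign now +1
reciprocity: (453/10549) = +1·(10549/453) since 453 mod 4 = 1, 10549 mod 4 = 1; sign now +1
(10549/453) = (130/453)   [reduce mod 453]
130 = 2^1·65; (2/453) = -1 since 453 mod 8 = 5, so (130/453) = (-1)^1·(65/453); sign now -1
reciprocity: (65/453) = +1·(453/65) since 65 mod 4 = 1, 453 mod 4 = 1; sign now -1
(453/65) = (63/65)   [reduce mod 65]
reciprocity: (63/65) = +1·(65/63) since 63 mod 4 = 3, 65 mod 4 = 1; sign now -1
(65/63) = (2/63)   [reduce mod 63]
2 = 2^1·1; (2/63) = +1 since 63 mod 8 = 7, so (2/63) = (+1)^1·(1/63); sign now -1
(1/63) = 1; final value = sign = -1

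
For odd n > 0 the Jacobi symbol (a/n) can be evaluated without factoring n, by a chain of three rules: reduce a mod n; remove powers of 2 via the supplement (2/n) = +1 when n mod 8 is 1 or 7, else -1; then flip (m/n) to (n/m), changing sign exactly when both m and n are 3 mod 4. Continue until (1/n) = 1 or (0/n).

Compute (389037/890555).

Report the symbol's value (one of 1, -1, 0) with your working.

1

reciprocity: (389037/890555) = +1·(890555/389037) since 389037 mod 4 = 1, 890555 mod 4 = 3; sign now +1
(890555/389037) = (112481/389037)   [reduce mod 389037]
reciprocity: (112481/389037) = +1·(389037/112481) since 112481 mod 4 = 1, 389037 mod 4 = 1; sign now +1
(389037/112481) = (51594/112481)   [reduce mod 112481]
51594 = 2^1·25797; (2/112481) = +1 since 112481 mod 8 = 1, so (51594/112481) = (+1)^1·(25797/112481); sign now +1
reciprocity: (25797/112481) = +1·(112481/25797) since 25797 mod 4 = 1, 112481 mod 4 = 1; sign now +1
(112481/25797) = (9293/25797)   [reduce mod 25797]
reciprocity: (9293/25797) = +1·(25797/9293) since 9293 mod 4 = 1, 25797 mod 4 = 1; sign now +1
(25797/9293) = (7211/9293)   [reduce mod 9293]
reciprocity: (7211/9293) = +1·(9293/7211) since 7211 mod 4 = 3, 9293 mod 4 = 1; sign now +1
(9293/7211) = (2082/7211)   [reduce mod 7211]
2082 = 2^1·1041; (2/7211) = -1 since 7211 mod 8 = 3, so (2082/7211) = (-1)^1·(1041/7211); sign now -1
reciprocity: (1041/7211) = +1·(7211/1041) since 1041 mod 4 = 1, 7211 mod 4 = 3; sign now -1
(7211/1041) = (965/1041)   [reduce mod 1041]
reciprocity: (965/1041) = +1·(1041/965) since 965 mod 4 = 1, 1041 mod 4 = 1; sign now -1
(1041/965) = (76/965)   [reduce mod 965]
76 = 2^2·19; (2/965) = -1 since 965 mod 8 = 5, so (76/965) = (-1)^2·(19/965); sign now -1
reciprocity: (19/965) = +1·(965/19) since 19 mod 4 = 3, 965 mod 4 = 1; sign now -1
(965/19) = (15/19)   [reduce mod 19]
reciprocity: (15/19) = -1·(19/15) since 15 mod 4 = 3, 19 mod 4 = 3; sign now +1
(19/15) = (4/15)   [reduce mod 15]
4 = 2^2·1; (2/15) = +1 since 15 mod 8 = 7, so (4/15) = (+1)^2·(1/15); sign now +1
(1/15) = 1; final value = sign = +1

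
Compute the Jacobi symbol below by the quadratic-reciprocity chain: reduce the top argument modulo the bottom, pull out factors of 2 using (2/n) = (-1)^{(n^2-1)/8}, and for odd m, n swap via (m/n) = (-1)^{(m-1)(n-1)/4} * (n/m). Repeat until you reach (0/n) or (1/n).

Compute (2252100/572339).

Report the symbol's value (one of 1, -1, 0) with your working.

(2252100/572339): 2252100 mod 572339 = 535083, so (2252100/572339) = (535083/572339)
flip (535083/572339) -> (572339/535083): both odd, 535083 mod 4 = 3, 572339 mod 4 = 3, so the flip contributes -1; sign now -1
(572339/535083): 572339 mod 535083 = 37256, so (572339/535083) = (37256/535083)
factor out 2^3: 37256 = 2^3·4657; with 535083 mod 8 = 3, (2/535083) = -1; sign now +1; continue with (4657/535083)
flip (4657/535083) -> (535083/4657): both odd, 4657 mod 4 = 1, 535083 mod 4 = 3, so the flip contributes +1; sign now +1
(535083/4657): 535083 mod 4657 = 4185, so (535083/4657) = (4185/4657)
flip (4185/4657) -> (4657/4185): both odd, 4185 mod 4 = 1, 4657 mod 4 = 1, so the flip contributes +1; sign now +1
(4657/4185): 4657 mod 4185 = 472, so (4657/4185) = (472/4185)
factor out 2^3: 472 = 2^3·59; with 4185 mod 8 = 1, (2/4185) = +1; sign now +1; continue with (59/4185)
flip (59/4185) -> (4185/59): both odd, 59 mod 4 = 3, 4185 mod 4 = 1, so the flip contributes +1; sign now +1
(4185/59): 4185 mod 59 = 55, so (4185/59) = (55/59)
flip (55/59) -> (59/55): both odd, 55 mod 4 = 3, 59 mod 4 = 3, so the flip contributes -1; sign now -1
(59/55): 59 mod 55 = 4, so (59/55) = (4/55)
factor out 2^2: 4 = 2^2·1; with 55 mod 8 = 7, (2/55) = +1; sign now -1; continue with (1/55)
reached (1/55) = 1, so the symbol is -1

-1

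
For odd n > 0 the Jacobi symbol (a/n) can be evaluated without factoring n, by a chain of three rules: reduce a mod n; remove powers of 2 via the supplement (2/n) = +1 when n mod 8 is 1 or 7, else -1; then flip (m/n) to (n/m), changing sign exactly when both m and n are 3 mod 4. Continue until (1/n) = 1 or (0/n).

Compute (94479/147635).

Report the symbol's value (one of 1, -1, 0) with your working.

1

reciprocity: (94479/147635) = -1·(147635/94479) since 94479 mod 4 = 3, 147635 mod 4 = 3; sign now -1
(147635/94479) = (53156/94479)   [reduce mod 94479]
53156 = 2^2·13289; (2/94479) = +1 since 94479 mod 8 = 7, so (53156/94479) = (+1)^2·(13289/94479); sign now -1
reciprocity: (13289/94479) = +1·(94479/13289) since 13289 mod 4 = 1, 94479 mod 4 = 3; sign now -1
(94479/13289) = (1456/13289)   [reduce mod 13289]
1456 = 2^4·91; (2/13289) = +1 since 13289 mod 8 = 1, so (1456/13289) = (+1)^4·(91/13289); sign now -1
reciprocity: (91/13289) = +1·(13289/91) since 91 mod 4 = 3, 13289 mod 4 = 1; sign now -1
(13289/91) = (3/91)   [reduce mod 91]
reciprocity: (3/91) = -1·(91/3) since 3 mod 4 = 3, 91 mod 4 = 3; sign now +1
(91/3) = (1/3)   [reduce mod 3]
(1/3) = 1; final value = sign = +1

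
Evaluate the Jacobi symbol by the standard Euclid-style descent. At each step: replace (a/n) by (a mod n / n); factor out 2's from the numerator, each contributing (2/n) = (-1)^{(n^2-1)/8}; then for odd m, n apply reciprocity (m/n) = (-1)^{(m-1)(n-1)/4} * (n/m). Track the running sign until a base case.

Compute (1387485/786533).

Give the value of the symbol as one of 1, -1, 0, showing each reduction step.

(1387485/786533) = (600952/786533)   [reduce mod 786533]
600952 = 2^3·75119; (2/786533) = -1 since 786533 mod 8 = 5, so (600952/786533) = (-1)^3·(75119/786533); sign now -1
reciprocity: (75119/786533) = +1·(786533/75119) since 75119 mod 4 = 3, 786533 mod 4 = 1; sign now -1
(786533/75119) = (35343/75119)   [reduce mod 75119]
reciprocity: (35343/75119) = -1·(75119/35343) since 35343 mod 4 = 3, 75119 mod 4 = 3; sign now +1
(75119/35343) = (4433/35343)   [reduce mod 35343]
reciprocity: (4433/35343) = +1·(35343/4433) since 4433 mod 4 = 1, 35343 mod 4 = 3; sign now +1
(35343/4433) = (4312/4433)   [reduce mod 4433]
4312 = 2^3·539; (2/4433) = +1 since 4433 mod 8 = 1, so (4312/4433) = (+1)^3·(539/4433); sign now +1
reciprocity: (539/4433) = +1·(4433/539) since 539 mod 4 = 3, 4433 mod 4 = 1; sign now +1
(4433/539) = (121/539)   [reduce mod 539]
reciprocity: (121/539) = +1·(539/121) since 121 mod 4 = 1, 539 mod 4 = 3; sign now +1
(539/121) = (55/121)   [reduce mod 121]
reciprocity: (55/121) = +1·(121/55) since 55 mod 4 = 3, 121 mod 4 = 1; sign now +1
(121/55) = (11/55)   [reduce mod 55]
reciprocity: (11/55) = -1·(55/11) since 11 mod 4 = 3, 55 mod 4 = 3; sign now -1
(55/11) = (0/11)   [reduce mod 11]
(0/11) = 0   [gcd(a, n) > 1]; final value = 0

0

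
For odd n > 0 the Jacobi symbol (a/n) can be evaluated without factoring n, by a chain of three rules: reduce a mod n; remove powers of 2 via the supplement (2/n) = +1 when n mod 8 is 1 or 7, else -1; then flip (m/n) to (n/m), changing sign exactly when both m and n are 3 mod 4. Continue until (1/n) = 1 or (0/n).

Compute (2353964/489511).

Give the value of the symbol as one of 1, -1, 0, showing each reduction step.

1

(2353964/489511) = (395920/489511)   [reduce mod 489511]
395920 = 2^4·24745; (2/489511) = +1 since 489511 mod 8 = 7, so (395920/489511) = (+1)^4·(24745/489511); sign now +1
reciprocity: (24745/489511) = +1·(489511/24745) since 24745 mod 4 = 1, 489511 mod 4 = 3; sign now +1
(489511/24745) = (19356/24745)   [reduce mod 24745]
19356 = 2^2·4839; (2/24745) = +1 since 24745 mod 8 = 1, so (19356/24745) = (+1)^2·(4839/24745); sign now +1
reciprocity: (4839/24745) = +1·(24745/4839) since 4839 mod 4 = 3, 24745 mod 4 = 1; sign now +1
(24745/4839) = (550/4839)   [reduce mod 4839]
550 = 2^1·275; (2/4839) = +1 since 4839 mod 8 = 7, so (550/4839) = (+1)^1·(275/4839); sign now +1
reciprocity: (275/4839) = -1·(4839/275) since 275 mod 4 = 3, 4839 mod 4 = 3; sign now -1
(4839/275) = (164/275)   [reduce mod 275]
164 = 2^2·41; (2/275) = -1 since 275 mod 8 = 3, so (164/275) = (-1)^2·(41/275); sign now -1
reciprocity: (41/275) = +1·(275/41) since 41 mod 4 = 1, 275 mod 4 = 3; sign now -1
(275/41) = (29/41)   [reduce mod 41]
reciprocity: (29/41) = +1·(41/29) since 29 mod 4 = 1, 41 mod 4 = 1; sign now -1
(41/29) = (12/29)   [reduce mod 29]
12 = 2^2·3; (2/29) = -1 since 29 mod 8 = 5, so (12/29) = (-1)^2·(3/29); sign now -1
reciprocity: (3/29) = +1·(29/3) since 3 mod 4 = 3, 29 mod 4 = 1; sign now -1
(29/3) = (2/3)   [reduce mod 3]
2 = 2^1·1; (2/3) = -1 since 3 mod 8 = 3, so (2/3) = (-1)^1·(1/3); sign now +1
(1/3) = 1; final value = sign = +1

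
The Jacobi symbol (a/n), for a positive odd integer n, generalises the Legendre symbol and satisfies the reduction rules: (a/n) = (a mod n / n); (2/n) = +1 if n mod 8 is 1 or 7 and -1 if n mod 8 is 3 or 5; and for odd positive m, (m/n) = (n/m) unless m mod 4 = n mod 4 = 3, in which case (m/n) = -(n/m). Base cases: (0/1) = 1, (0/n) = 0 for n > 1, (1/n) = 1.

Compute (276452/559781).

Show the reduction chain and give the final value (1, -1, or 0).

factor out 2^2: 276452 = 2^2·69113; with 559781 mod 8 = 5, (2/559781) = -1; sign now +1; continue with (69113/559781)
flip (69113/559781) -> (559781/69113): both odd, 69113 mod 4 = 1, 559781 mod 4 = 1, so the flip contributes +1; sign now +1
(559781/69113): 559781 mod 69113 = 6877, so (559781/69113) = (6877/69113)
flip (6877/69113) -> (69113/6877): both odd, 6877 mod 4 = 1, 69113 mod 4 = 1, so the flip contributes +1; sign now +1
(69113/6877): 69113 mod 6877 = 343, so (69113/6877) = (343/6877)
flip (343/6877) -> (6877/343): both odd, 343 mod 4 = 3, 6877 mod 4 = 1, so the flip contributes +1; sign now +1
(6877/343): 6877 mod 343 = 17, so (6877/343) = (17/343)
flip (17/343) -> (343/17): both odd, 17 mod 4 = 1, 343 mod 4 = 3, so the flip contributes +1; sign now +1
(343/17): 343 mod 17 = 3, so (343/17) = (3/17)
flip (3/17) -> (17/3): both odd, 3 mod 4 = 3, 17 mod 4 = 1, so the flip contributes +1; sign now +1
(17/3): 17 mod 3 = 2, so (17/3) = (2/3)
factor out 2^1: 2 = 2^1·1; with 3 mod 8 = 3, (2/3) = -1; sign now -1; continue with (1/3)
reached (1/3) = 1, so the symbol is -1

-1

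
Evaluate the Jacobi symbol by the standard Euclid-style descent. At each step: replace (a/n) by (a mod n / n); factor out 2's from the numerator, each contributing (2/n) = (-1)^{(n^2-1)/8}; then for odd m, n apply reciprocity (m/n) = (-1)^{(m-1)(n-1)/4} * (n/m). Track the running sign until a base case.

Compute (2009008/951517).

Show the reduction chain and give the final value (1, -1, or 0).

(2009008/951517) = (105974/951517)   [reduce mod 951517]
105974 = 2^1·52987; (2/951517) = -1 since 951517 mod 8 = 5, so (105974/951517) = (-1)^1·(52987/951517); sign now -1
reciprocity: (52987/951517) = +1·(951517/52987) since 52987 mod 4 = 3, 951517 mod 4 = 1; sign now -1
(951517/52987) = (50738/52987)   [reduce mod 52987]
50738 = 2^1·25369; (2/52987) = -1 since 52987 mod 8 = 3, so (50738/52987) = (-1)^1·(25369/52987); sign now +1
reciprocity: (25369/52987) = +1·(52987/25369) since 25369 mod 4 = 1, 52987 mod 4 = 3; sign now +1
(52987/25369) = (2249/25369)   [reduce mod 25369]
reciprocity: (2249/25369) = +1·(25369/2249) since 2249 mod 4 = 1, 25369 mod 4 = 1; sign now +1
(25369/2249) = (630/2249)   [reduce mod 2249]
630 = 2^1·315; (2/2249) = +1 since 2249 mod 8 = 1, so (630/2249) = (+1)^1·(315/2249); sign now +1
reciprocity: (315/2249) = +1·(2249/315) since 315 mod 4 = 3, 2249 mod 4 = 1; sign now +1
(2249/315) = (44/315)   [reduce mod 315]
44 = 2^2·11; (2/315) = -1 since 315 mod 8 = 3, so (44/315) = (-1)^2·(11/315); sign now +1
reciprocity: (11/315) = -1·(315/11) since 11 mod 4 = 3, 315 mod 4 = 3; sign now -1
(315/11) = (7/11)   [reduce mod 11]
reciprocity: (7/11) = -1·(11/7) since 7 mod 4 = 3, 11 mod 4 = 3; sign now +1
(11/7) = (4/7)   [reduce mod 7]
4 = 2^2·1; (2/7) = +1 since 7 mod 8 = 7, so (4/7) = (+1)^2·(1/7); sign now +1
(1/7) = 1; final value = sign = +1

1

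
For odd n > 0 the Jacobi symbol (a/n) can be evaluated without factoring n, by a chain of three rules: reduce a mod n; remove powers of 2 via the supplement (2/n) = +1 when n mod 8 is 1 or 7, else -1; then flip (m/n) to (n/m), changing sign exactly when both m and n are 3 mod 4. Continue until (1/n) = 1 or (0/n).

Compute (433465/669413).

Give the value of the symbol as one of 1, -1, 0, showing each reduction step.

-1

reciprocity: (433465/669413) = +1·(669413/433465) since 433465 mod 4 = 1, 669413 mod 4 = 1; sign now +1
(669413/433465) = (235948/433465)   [reduce mod 433465]
235948 = 2^2·58987; (2/433465) = +1 since 433465 mod 8 = 1, so (235948/433465) = (+1)^2·(58987/433465); sign now +1
reciprocity: (58987/433465) = +1·(433465/58987) since 58987 mod 4 = 3, 433465 mod 4 = 1; sign now +1
(433465/58987) = (20556/58987)   [reduce mod 58987]
20556 = 2^2·5139; (2/58987) = -1 since 58987 mod 8 = 3, so (20556/58987) = (-1)^2·(5139/58987); sign now +1
reciprocity: (5139/58987) = -1·(58987/5139) since 5139 mod 4 = 3, 58987 mod 4 = 3; sign now -1
(58987/5139) = (2458/5139)   [reduce mod 5139]
2458 = 2^1·1229; (2/5139) = -1 since 5139 mod 8 = 3, so (2458/5139) = (-1)^1·(1229/5139); sign now +1
reciprocity: (1229/5139) = +1·(5139/1229) since 1229 mod 4 = 1, 5139 mod 4 = 3; sign now +1
(5139/1229) = (223/1229)   [reduce mod 1229]
reciprocity: (223/1229) = +1·(1229/223) since 223 mod 4 = 3, 1229 mod 4 = 1; sign now +1
(1229/223) = (114/223)   [reduce mod 223]
114 = 2^1·57; (2/223) = +1 since 223 mod 8 = 7, so (114/223) = (+1)^1·(57/223); sign now +1
reciprocity: (57/223) = +1·(223/57) since 57 mod 4 = 1, 223 mod 4 = 3; sign now +1
(223/57) = (52/57)   [reduce mod 57]
52 = 2^2·13; (2/57) = +1 since 57 mod 8 = 1, so (52/57) = (+1)^2·(13/57); sign now +1
reciprocity: (13/57) = +1·(57/13) since 13 mod 4 = 1, 57 mod 4 = 1; sign now +1
(57/13) = (5/13)   [reduce mod 13]
reciprocity: (5/13) = +1·(13/5) since 5 mod 4 = 1, 13 mod 4 = 1; sign now +1
(13/5) = (3/5)   [reduce mod 5]
reciprocity: (3/5) = +1·(5/3) since 3 mod 4 = 3, 5 mod 4 = 1; sign now +1
(5/3) = (2/3)   [reduce mod 3]
2 = 2^1·1; (2/3) = -1 since 3 mod 8 = 3, so (2/3) = (-1)^1·(1/3); sign now -1
(1/3) = 1; final value = sign = -1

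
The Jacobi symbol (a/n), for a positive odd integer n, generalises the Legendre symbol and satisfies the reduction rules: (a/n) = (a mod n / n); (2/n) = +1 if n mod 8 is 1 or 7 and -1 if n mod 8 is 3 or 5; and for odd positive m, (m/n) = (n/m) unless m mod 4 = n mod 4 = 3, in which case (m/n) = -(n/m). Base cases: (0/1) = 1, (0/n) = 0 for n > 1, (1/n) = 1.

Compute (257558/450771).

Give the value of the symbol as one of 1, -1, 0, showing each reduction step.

-1

factor out 2^1: 257558 = 2^1·128779; with 450771 mod 8 = 3, (2/450771) = -1; sign now -1; continue with (128779/450771)
flip (128779/450771) -> (450771/128779): both odd, 128779 mod 4 = 3, 450771 mod 4 = 3, so the flip contributes -1; sign now +1
(450771/128779): 450771 mod 128779 = 64434, so (450771/128779) = (64434/128779)
factor out 2^1: 64434 = 2^1·32217; with 128779 mod 8 = 3, (2/128779) = -1; sign now -1; continue with (32217/128779)
flip (32217/128779) -> (128779/32217): both odd, 32217 mod 4 = 1, 128779 mod 4 = 3, so the flip contributes +1; sign now -1
(128779/32217): 128779 mod 32217 = 32128, so (128779/32217) = (32128/32217)
factor out 2^7: 32128 = 2^7·251; with 32217 mod 8 = 1, (2/32217) = +1; sign now -1; continue with (251/32217)
flip (251/32217) -> (32217/251): both odd, 251 mod 4 = 3, 32217 mod 4 = 1, so the flip contributes +1; sign now -1
(32217/251): 32217 mod 251 = 89, so (32217/251) = (89/251)
flip (89/251) -> (251/89): both odd, 89 mod 4 = 1, 251 mod 4 = 3, so the flip contributes +1; sign now -1
(251/89): 251 mod 89 = 73, so (251/89) = (73/89)
flip (73/89) -> (89/73): both odd, 73 mod 4 = 1, 89 mod 4 = 1, so the flip contributes +1; sign now -1
(89/73): 89 mod 73 = 16, so (89/73) = (16/73)
factor out 2^4: 16 = 2^4·1; with 73 mod 8 = 1, (2/73) = +1; sign now -1; continue with (1/73)
reached (1/73) = 1, so the symbol is -1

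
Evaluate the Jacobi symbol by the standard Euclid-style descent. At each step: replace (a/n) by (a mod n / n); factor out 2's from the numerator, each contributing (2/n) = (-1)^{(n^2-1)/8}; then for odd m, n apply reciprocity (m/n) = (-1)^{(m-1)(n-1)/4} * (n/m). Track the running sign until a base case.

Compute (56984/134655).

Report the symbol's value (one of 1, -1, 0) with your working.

factor out 2^3: 56984 = 2^3·7123; with 134655 mod 8 = 7, (2/134655) = +1; sign now +1; continue with (7123/134655)
flip (7123/134655) -> (134655/7123): both odd, 7123 mod 4 = 3, 134655 mod 4 = 3, so the flip contributes -1; sign now -1
(134655/7123): 134655 mod 7123 = 6441, so (134655/7123) = (6441/7123)
flip (6441/7123) -> (7123/6441): both odd, 6441 mod 4 = 1, 7123 mod 4 = 3, so the flip contributes +1; sign now -1
(7123/6441): 7123 mod 6441 = 682, so (7123/6441) = (682/6441)
factor out 2^1: 682 = 2^1·341; with 6441 mod 8 = 1, (2/6441) = +1; sign now -1; continue with (341/6441)
flip (341/6441) -> (6441/341): both odd, 341 mod 4 = 1, 6441 mod 4 = 1, so the flip contributes +1; sign now -1
(6441/341): 6441 mod 341 = 303, so (6441/341) = (303/341)
flip (303/341) -> (341/303): both odd, 303 mod 4 = 3, 341 mod 4 = 1, so the flip contributes +1; sign now -1
(341/303): 341 mod 303 = 38, so (341/303) = (38/303)
factor out 2^1: 38 = 2^1·19; with 303 mod 8 = 7, (2/303) = +1; sign now -1; continue with (19/303)
flip (19/303) -> (303/19): both odd, 19 mod 4 = 3, 303 mod 4 = 3, so the flip contributes -1; sign now +1
(303/19): 303 mod 19 = 18, so (303/19) = (18/19)
factor out 2^1: 18 = 2^1·9; with 19 mod 8 = 3, (2/19) = -1; sign now -1; continue with (9/19)
flip (9/19) -> (19/9): both odd, 9 mod 4 = 1, 19 mod 4 = 3, so the flip contributes +1; sign now -1
(19/9): 19 mod 9 = 1, so (19/9) = (1/9)
reached (1/9) = 1, so the symbol is -1

-1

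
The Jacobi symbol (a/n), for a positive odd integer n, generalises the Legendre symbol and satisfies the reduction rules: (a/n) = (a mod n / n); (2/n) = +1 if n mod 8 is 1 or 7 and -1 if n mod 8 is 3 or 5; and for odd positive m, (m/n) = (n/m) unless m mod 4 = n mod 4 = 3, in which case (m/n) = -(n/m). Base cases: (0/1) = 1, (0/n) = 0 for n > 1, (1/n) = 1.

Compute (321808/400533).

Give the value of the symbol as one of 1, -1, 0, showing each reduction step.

factor out 2^4: 321808 = 2^4·20113; with 400533 mod 8 = 5, (2/400533) = -1; sign now +1; continue with (20113/400533)
flip (20113/400533) -> (400533/20113): both odd, 20113 mod 4 = 1, 400533 mod 4 = 1, so the flip contributes +1; sign now +1
(400533/20113): 400533 mod 20113 = 18386, so (400533/20113) = (18386/20113)
factor out 2^1: 18386 = 2^1·9193; with 20113 mod 8 = 1, (2/20113) = +1; sign now +1; continue with (9193/20113)
flip (9193/20113) -> (20113/9193): both odd, 9193 mod 4 = 1, 20113 mod 4 = 1, so the flip contributes +1; sign now +1
(20113/9193): 20113 mod 9193 = 1727, so (20113/9193) = (1727/9193)
flip (1727/9193) -> (9193/1727): both odd, 1727 mod 4 = 3, 9193 mod 4 = 1, so the flip contributes +1; sign now +1
(9193/1727): 9193 mod 1727 = 558, so (9193/1727) = (558/1727)
factor out 2^1: 558 = 2^1·279; with 1727 mod 8 = 7, (2/1727) = +1; sign now +1; continue with (279/1727)
flip (279/1727) -> (1727/279): both odd, 279 mod 4 = 3, 1727 mod 4 = 3, so the flip contributes -1; sign now -1
(1727/279): 1727 mod 279 = 53, so (1727/279) = (53/279)
flip (53/279) -> (279/53): both odd, 53 mod 4 = 1, 279 mod 4 = 3, so the flip contributes +1; sign now -1
(279/53): 279 mod 53 = 14, so (279/53) = (14/53)
factor out 2^1: 14 = 2^1·7; with 53 mod 8 = 5, (2/53) = -1; sign now +1; continue with (7/53)
flip (7/53) -> (53/7): both odd, 7 mod 4 = 3, 53 mod 4 = 1, so the flip contributes +1; sign now +1
(53/7): 53 mod 7 = 4, so (53/7) = (4/7)
factor out 2^2: 4 = 2^2·1; with 7 mod 8 = 7, (2/7) = +1; sign now +1; continue with (1/7)
reached (1/7) = 1, so the symbol is +1

1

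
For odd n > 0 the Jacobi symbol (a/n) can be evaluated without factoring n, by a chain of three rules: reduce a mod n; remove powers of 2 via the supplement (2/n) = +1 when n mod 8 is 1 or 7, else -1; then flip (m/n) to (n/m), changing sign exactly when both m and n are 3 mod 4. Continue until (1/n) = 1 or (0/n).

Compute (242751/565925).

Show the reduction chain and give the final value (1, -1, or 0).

1

reciprocity: (242751/565925) = +1·(565925/242751) since 242751 mod 4 = 3, 565925 mod 4 = 1; sign now +1
(565925/242751) = (80423/242751)   [reduce mod 242751]
reciprocity: (80423/242751) = -1·(242751/80423) since 80423 mod 4 = 3, 242751 mod 4 = 3; sign now -1
(242751/80423) = (1482/80423)   [reduce mod 80423]
1482 = 2^1·741; (2/80423) = +1 since 80423 mod 8 = 7, so (1482/80423) = (+1)^1·(741/80423); sign now -1
reciprocity: (741/80423) = +1·(80423/741) since 741 mod 4 = 1, 80423 mod 4 = 3; sign now -1
(80423/741) = (395/741)   [reduce mod 741]
reciprocity: (395/741) = +1·(741/395) since 395 mod 4 = 3, 741 mod 4 = 1; sign now -1
(741/395) = (346/395)   [reduce mod 395]
346 = 2^1·173; (2/395) = -1 since 395 mod 8 = 3, so (346/395) = (-1)^1·(173/395); sign now +1
reciprocity: (173/395) = +1·(395/173) since 173 mod 4 = 1, 395 mod 4 = 3; sign now +1
(395/173) = (49/173)   [reduce mod 173]
reciprocity: (49/173) = +1·(173/49) since 49 mod 4 = 1, 173 mod 4 = 1; sign now +1
(173/49) = (26/49)   [reduce mod 49]
26 = 2^1·13; (2/49) = +1 since 49 mod 8 = 1, so (26/49) = (+1)^1·(13/49); sign now +1
reciprocity: (13/49) = +1·(49/13) since 13 mod 4 = 1, 49 mod 4 = 1; sign now +1
(49/13) = (10/13)   [reduce mod 13]
10 = 2^1·5; (2/13) = -1 since 13 mod 8 = 5, so (10/13) = (-1)^1·(5/13); sign now -1
reciprocity: (5/13) = +1·(13/5) since 5 mod 4 = 1, 13 mod 4 = 1; sign now -1
(13/5) = (3/5)   [reduce mod 5]
reciprocity: (3/5) = +1·(5/3) since 3 mod 4 = 3, 5 mod 4 = 1; sign now -1
(5/3) = (2/3)   [reduce mod 3]
2 = 2^1·1; (2/3) = -1 since 3 mod 8 = 3, so (2/3) = (-1)^1·(1/3); sign now +1
(1/3) = 1; final value = sign = +1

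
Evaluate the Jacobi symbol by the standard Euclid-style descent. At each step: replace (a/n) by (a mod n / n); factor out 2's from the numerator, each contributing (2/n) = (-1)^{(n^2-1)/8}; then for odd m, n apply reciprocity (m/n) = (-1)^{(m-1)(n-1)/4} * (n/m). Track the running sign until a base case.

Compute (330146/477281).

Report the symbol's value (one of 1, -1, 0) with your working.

factor out 2^1: 330146 = 2^1·165073; with 477281 mod 8 = 1, (2/477281) = +1; sign now +1; continue with (165073/477281)
flip (165073/477281) -> (477281/165073): both odd, 165073 mod 4 = 1, 477281 mod 4 = 1, so the flip contributes +1; sign now +1
(477281/165073): 477281 mod 165073 = 147135, so (477281/165073) = (147135/165073)
flip (147135/165073) -> (165073/147135): both odd, 147135 mod 4 = 3, 165073 mod 4 = 1, so the flip contributes +1; sign now +1
(165073/147135): 165073 mod 147135 = 17938, so (165073/147135) = (17938/147135)
factor out 2^1: 17938 = 2^1·8969; with 147135 mod 8 = 7, (2/147135) = +1; sign now +1; continue with (8969/147135)
flip (8969/147135) -> (147135/8969): both odd, 8969 mod 4 = 1, 147135 mod 4 = 3, so the flip contributes +1; sign now +1
(147135/8969): 147135 mod 8969 = 3631, so (147135/8969) = (3631/8969)
flip (3631/8969) -> (8969/3631): both odd, 3631 mod 4 = 3, 8969 mod 4 = 1, so the flip contributes +1; sign now +1
(8969/3631): 8969 mod 3631 = 1707, so (8969/3631) = (1707/3631)
flip (1707/3631) -> (3631/1707): both odd, 1707 mod 4 = 3, 3631 mod 4 = 3, so the flip contributes -1; sign now -1
(3631/1707): 3631 mod 1707 = 217, so (3631/1707) = (217/1707)
flip (217/1707) -> (1707/217): both odd, 217 mod 4 = 1, 1707 mod 4 = 3, so the flip contributes +1; sign now -1
(1707/217): 1707 mod 217 = 188, so (1707/217) = (188/217)
factor out 2^2: 188 = 2^2·47; with 217 mod 8 = 1, (2/217) = +1; sign now -1; continue with (47/217)
flip (47/217) -> (217/47): both odd, 47 mod 4 = 3, 217 mod 4 = 1, so the flip contributes +1; sign now -1
(217/47): 217 mod 47 = 29, so (217/47) = (29/47)
flip (29/47) -> (47/29): both odd, 29 mod 4 = 1, 47 mod 4 = 3, so the flip contributes +1; sign now -1
(47/29): 47 mod 29 = 18, so (47/29) = (18/29)
factor out 2^1: 18 = 2^1·9; with 29 mod 8 = 5, (2/29) = -1; sign now +1; continue with (9/29)
flip (9/29) -> (29/9): both odd, 9 mod 4 = 1, 29 mod 4 = 1, so the flip contributes +1; sign now +1
(29/9): 29 mod 9 = 2, so (29/9) = (2/9)
factor out 2^1: 2 = 2^1·1; with 9 mod 8 = 1, (2/9) = +1; sign now +1; continue with (1/9)
reached (1/9) = 1, so the symbol is +1

1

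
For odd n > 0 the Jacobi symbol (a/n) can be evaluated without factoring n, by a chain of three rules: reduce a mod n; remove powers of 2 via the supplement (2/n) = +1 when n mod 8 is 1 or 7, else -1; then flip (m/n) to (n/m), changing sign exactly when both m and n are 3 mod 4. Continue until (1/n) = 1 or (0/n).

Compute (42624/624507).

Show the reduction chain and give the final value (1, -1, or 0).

42624 = 2^7·333; (2/624507) = -1 since 624507 mod 8 = 3, so (42624/624507) = (-1)^7·(333/624507); sign now -1
reciprocity: (333/624507) = +1·(624507/333) since 333 mod 4 = 1, 624507 mod 4 = 3; sign now -1
(624507/333) = (132/333)   [reduce mod 333]
132 = 2^2·33; (2/333) = -1 since 333 mod 8 = 5, so (132/333) = (-1)^2·(33/333); sign now -1
reciprocity: (33/333) = +1·(333/33) since 33 mod 4 = 1, 333 mod 4 = 1; sign now -1
(333/33) = (3/33)   [reduce mod 33]
reciprocity: (3/33) = +1·(33/3) since 3 mod 4 = 3, 33 mod 4 = 1; sign now -1
(33/3) = (0/3)   [reduce mod 3]
(0/3) = 0   [gcd(a, n) > 1]; final value = 0

0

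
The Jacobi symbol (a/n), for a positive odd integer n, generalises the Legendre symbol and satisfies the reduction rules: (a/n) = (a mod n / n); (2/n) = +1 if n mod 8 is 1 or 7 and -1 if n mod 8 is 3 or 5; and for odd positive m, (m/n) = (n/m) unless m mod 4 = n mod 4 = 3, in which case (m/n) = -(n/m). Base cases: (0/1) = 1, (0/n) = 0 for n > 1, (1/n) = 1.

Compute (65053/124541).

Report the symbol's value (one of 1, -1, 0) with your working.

1

reciprocity: (65053/124541) = +1·(124541/65053) since 65053 mod 4 = 1, 124541 mod 4 = 1; sign now +1
(124541/65053) = (59488/65053)   [reduce mod 65053]
59488 = 2^5·1859; (2/65053) = -1 since 65053 mod 8 = 5, so (59488/65053) = (-1)^5·(1859/65053); sign now -1
reciprocity: (1859/65053) = +1·(65053/1859) since 1859 mod 4 = 3, 65053 mod 4 = 1; sign now -1
(65053/1859) = (1847/1859)   [reduce mod 1859]
reciprocity: (1847/1859) = -1·(1859/1847) since 1847 mod 4 = 3, 1859 mod 4 = 3; sign now +1
(1859/1847) = (12/1847)   [reduce mod 1847]
12 = 2^2·3; (2/1847) = +1 since 1847 mod 8 = 7, so (12/1847) = (+1)^2·(3/1847); sign now +1
reciprocity: (3/1847) = -1·(1847/3) since 3 mod 4 = 3, 1847 mod 4 = 3; sign now -1
(1847/3) = (2/3)   [reduce mod 3]
2 = 2^1·1; (2/3) = -1 since 3 mod 8 = 3, so (2/3) = (-1)^1·(1/3); sign now +1
(1/3) = 1; final value = sign = +1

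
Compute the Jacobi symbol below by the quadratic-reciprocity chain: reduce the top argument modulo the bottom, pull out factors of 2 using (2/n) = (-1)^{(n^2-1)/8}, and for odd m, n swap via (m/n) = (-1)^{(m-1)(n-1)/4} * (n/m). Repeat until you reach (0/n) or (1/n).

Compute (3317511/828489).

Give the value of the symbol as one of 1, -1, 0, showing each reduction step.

(3317511/828489): 3317511 mod 828489 = 3555, so (3317511/828489) = (3555/828489)
flip (3555/828489) -> (828489/3555): both odd, 3555 mod 4 = 3, 828489 mod 4 = 1, so the flip contributes +1; sign now +1
(828489/3555): 828489 mod 3555 = 174, so (828489/3555) = (174/3555)
factor out 2^1: 174 = 2^1·87; with 3555 mod 8 = 3, (2/3555) = -1; sign now -1; continue with (87/3555)
flip (87/3555) -> (3555/87): both odd, 87 mod 4 = 3, 3555 mod 4 = 3, so the flip contributes -1; sign now +1
(3555/87): 3555 mod 87 = 75, so (3555/87) = (75/87)
flip (75/87) -> (87/75): both odd, 75 mod 4 = 3, 87 mod 4 = 3, so the flip contributes -1; sign now -1
(87/75): 87 mod 75 = 12, so (87/75) = (12/75)
factor out 2^2: 12 = 2^2·3; with 75 mod 8 = 3, (2/75) = -1; sign now -1; continue with (3/75)
flip (3/75) -> (75/3): both odd, 3 mod 4 = 3, 75 mod 4 = 3, so the flip contributes -1; sign now +1
(75/3): 75 mod 3 = 0, so (75/3) = (0/3)
reached (0/3); gcd(a, n) > 1, so (0/3) = 0 and the symbol is 0

0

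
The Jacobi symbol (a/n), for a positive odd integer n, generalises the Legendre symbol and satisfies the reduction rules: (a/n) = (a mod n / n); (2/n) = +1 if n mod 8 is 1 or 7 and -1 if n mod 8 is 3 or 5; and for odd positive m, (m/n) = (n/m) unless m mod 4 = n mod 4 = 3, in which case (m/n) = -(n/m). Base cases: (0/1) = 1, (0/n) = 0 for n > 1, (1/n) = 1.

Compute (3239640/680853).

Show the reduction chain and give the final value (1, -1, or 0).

(3239640/680853): 3239640 mod 680853 = 516228, so (3239640/680853) = (516228/680853)
factor out 2^2: 516228 = 2^2·129057; with 680853 mod 8 = 5, (2/680853) = -1; sign now +1; continue with (129057/680853)
flip (129057/680853) -> (680853/129057): both odd, 129057 mod 4 = 1, 680853 mod 4 = 1, so the flip contributes +1; sign now +1
(680853/129057): 680853 mod 129057 = 35568, so (680853/129057) = (35568/129057)
factor out 2^4: 35568 = 2^4·2223; with 129057 mod 8 = 1, (2/129057) = +1; sign now +1; continue with (2223/129057)
flip (2223/129057) -> (129057/2223): both odd, 2223 mod 4 = 3, 129057 mod 4 = 1, so the flip contributes +1; sign now +1
(129057/2223): 129057 mod 2223 = 123, so (129057/2223) = (123/2223)
flip (123/2223) -> (2223/123): both odd, 123 mod 4 = 3, 2223 mod 4 = 3, so the flip contributes -1; sign now -1
(2223/123): 2223 mod 123 = 9, so (2223/123) = (9/123)
flip (9/123) -> (123/9): both odd, 9 mod 4 = 1, 123 mod 4 = 3, so the flip contributes +1; sign now -1
(123/9): 123 mod 9 = 6, so (123/9) = (6/9)
factor out 2^1: 6 = 2^1·3; with 9 mod 8 = 1, (2/9) = +1; sign now -1; continue with (3/9)
flip (3/9) -> (9/3): both odd, 3 mod 4 = 3, 9 mod 4 = 1, so the flip contributes +1; sign now -1
(9/3): 9 mod 3 = 0, so (9/3) = (0/3)
reached (0/3); gcd(a, n) > 1, so (0/3) = 0 and the symbol is 0

0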